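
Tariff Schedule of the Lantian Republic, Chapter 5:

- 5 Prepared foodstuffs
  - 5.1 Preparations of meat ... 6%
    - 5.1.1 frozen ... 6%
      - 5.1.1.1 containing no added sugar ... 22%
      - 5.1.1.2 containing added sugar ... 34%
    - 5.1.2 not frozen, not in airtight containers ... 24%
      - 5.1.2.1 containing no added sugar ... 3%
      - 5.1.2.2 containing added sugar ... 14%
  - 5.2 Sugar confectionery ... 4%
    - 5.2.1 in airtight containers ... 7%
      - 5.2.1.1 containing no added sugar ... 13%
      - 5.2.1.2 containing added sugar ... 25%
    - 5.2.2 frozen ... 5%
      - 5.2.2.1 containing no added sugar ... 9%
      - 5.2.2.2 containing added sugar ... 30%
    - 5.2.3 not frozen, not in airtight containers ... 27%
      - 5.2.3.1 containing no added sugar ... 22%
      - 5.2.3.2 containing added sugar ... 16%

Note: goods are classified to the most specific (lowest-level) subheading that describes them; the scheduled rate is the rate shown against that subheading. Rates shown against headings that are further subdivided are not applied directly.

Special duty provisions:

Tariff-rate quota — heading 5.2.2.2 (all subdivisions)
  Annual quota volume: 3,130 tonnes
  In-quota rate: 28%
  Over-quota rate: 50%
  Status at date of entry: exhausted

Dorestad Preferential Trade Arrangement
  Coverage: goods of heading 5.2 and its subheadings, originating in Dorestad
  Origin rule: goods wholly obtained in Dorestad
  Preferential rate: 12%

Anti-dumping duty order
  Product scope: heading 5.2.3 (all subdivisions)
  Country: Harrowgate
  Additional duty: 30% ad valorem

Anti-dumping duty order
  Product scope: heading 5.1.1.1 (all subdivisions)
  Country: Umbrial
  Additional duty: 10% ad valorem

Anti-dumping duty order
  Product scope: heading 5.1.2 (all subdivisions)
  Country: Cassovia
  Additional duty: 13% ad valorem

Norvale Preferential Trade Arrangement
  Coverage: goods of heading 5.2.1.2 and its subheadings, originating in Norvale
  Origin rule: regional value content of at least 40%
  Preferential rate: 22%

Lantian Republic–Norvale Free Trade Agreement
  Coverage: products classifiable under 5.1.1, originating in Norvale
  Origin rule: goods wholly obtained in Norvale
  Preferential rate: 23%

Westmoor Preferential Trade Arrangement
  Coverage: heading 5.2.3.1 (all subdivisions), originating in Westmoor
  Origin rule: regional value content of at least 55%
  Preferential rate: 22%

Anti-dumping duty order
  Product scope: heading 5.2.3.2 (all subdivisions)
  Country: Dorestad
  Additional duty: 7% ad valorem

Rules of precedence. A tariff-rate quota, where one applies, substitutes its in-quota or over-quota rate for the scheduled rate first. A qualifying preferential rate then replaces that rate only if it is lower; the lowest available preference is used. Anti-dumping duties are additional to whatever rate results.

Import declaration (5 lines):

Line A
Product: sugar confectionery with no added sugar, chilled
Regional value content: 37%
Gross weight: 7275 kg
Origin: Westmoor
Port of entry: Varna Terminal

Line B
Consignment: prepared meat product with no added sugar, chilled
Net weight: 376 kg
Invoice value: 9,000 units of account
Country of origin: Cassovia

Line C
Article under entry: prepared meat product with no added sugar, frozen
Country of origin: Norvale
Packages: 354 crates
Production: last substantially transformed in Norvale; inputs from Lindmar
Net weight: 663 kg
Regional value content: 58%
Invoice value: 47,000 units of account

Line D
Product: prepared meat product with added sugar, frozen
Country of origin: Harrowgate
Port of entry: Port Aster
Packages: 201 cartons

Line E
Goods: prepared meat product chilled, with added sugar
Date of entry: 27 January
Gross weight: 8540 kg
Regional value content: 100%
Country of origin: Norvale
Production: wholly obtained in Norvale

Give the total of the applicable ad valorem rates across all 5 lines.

Line A: sugar confectionery → 5.2; chilled → 5.2.3; with no added sugar → 5.2.3.1. Scheduled 22%. Westmoor agreement on 5.2.3.1: RVC < 55%. → 22%.
Line B: prepared meat product → 5.1; chilled → 5.1.2; with no added sugar → 5.1.2.1. Scheduled 3%. anti-dumping (Cassovia, 5.1.2): +13%; total 3% + 13% = 16%. → 16%.
Line C: prepared meat product → 5.1; frozen → 5.1.1; with no added sugar → 5.1.1.1. Scheduled 22%. Norvale agreement on 5.2.1.2: 5.1.1.1 not covered; Norvale agreement on 5.1.1: not wholly obtained. → 22%.
Line D: prepared meat product → 5.1; frozen → 5.1.1; with added sugar → 5.1.1.2. Scheduled 34%. No special measure applies. → 34%.
Line E: prepared meat product → 5.1; chilled → 5.1.2; with added sugar → 5.1.2.2. Scheduled 14%. Norvale agreement on 5.2.1.2: 5.1.2.2 not covered; Norvale agreement on 5.1.1: 5.1.2.2 not covered. → 14%.
Sum: 22% + 16% + 22% + 34% + 14% = 108%.

108%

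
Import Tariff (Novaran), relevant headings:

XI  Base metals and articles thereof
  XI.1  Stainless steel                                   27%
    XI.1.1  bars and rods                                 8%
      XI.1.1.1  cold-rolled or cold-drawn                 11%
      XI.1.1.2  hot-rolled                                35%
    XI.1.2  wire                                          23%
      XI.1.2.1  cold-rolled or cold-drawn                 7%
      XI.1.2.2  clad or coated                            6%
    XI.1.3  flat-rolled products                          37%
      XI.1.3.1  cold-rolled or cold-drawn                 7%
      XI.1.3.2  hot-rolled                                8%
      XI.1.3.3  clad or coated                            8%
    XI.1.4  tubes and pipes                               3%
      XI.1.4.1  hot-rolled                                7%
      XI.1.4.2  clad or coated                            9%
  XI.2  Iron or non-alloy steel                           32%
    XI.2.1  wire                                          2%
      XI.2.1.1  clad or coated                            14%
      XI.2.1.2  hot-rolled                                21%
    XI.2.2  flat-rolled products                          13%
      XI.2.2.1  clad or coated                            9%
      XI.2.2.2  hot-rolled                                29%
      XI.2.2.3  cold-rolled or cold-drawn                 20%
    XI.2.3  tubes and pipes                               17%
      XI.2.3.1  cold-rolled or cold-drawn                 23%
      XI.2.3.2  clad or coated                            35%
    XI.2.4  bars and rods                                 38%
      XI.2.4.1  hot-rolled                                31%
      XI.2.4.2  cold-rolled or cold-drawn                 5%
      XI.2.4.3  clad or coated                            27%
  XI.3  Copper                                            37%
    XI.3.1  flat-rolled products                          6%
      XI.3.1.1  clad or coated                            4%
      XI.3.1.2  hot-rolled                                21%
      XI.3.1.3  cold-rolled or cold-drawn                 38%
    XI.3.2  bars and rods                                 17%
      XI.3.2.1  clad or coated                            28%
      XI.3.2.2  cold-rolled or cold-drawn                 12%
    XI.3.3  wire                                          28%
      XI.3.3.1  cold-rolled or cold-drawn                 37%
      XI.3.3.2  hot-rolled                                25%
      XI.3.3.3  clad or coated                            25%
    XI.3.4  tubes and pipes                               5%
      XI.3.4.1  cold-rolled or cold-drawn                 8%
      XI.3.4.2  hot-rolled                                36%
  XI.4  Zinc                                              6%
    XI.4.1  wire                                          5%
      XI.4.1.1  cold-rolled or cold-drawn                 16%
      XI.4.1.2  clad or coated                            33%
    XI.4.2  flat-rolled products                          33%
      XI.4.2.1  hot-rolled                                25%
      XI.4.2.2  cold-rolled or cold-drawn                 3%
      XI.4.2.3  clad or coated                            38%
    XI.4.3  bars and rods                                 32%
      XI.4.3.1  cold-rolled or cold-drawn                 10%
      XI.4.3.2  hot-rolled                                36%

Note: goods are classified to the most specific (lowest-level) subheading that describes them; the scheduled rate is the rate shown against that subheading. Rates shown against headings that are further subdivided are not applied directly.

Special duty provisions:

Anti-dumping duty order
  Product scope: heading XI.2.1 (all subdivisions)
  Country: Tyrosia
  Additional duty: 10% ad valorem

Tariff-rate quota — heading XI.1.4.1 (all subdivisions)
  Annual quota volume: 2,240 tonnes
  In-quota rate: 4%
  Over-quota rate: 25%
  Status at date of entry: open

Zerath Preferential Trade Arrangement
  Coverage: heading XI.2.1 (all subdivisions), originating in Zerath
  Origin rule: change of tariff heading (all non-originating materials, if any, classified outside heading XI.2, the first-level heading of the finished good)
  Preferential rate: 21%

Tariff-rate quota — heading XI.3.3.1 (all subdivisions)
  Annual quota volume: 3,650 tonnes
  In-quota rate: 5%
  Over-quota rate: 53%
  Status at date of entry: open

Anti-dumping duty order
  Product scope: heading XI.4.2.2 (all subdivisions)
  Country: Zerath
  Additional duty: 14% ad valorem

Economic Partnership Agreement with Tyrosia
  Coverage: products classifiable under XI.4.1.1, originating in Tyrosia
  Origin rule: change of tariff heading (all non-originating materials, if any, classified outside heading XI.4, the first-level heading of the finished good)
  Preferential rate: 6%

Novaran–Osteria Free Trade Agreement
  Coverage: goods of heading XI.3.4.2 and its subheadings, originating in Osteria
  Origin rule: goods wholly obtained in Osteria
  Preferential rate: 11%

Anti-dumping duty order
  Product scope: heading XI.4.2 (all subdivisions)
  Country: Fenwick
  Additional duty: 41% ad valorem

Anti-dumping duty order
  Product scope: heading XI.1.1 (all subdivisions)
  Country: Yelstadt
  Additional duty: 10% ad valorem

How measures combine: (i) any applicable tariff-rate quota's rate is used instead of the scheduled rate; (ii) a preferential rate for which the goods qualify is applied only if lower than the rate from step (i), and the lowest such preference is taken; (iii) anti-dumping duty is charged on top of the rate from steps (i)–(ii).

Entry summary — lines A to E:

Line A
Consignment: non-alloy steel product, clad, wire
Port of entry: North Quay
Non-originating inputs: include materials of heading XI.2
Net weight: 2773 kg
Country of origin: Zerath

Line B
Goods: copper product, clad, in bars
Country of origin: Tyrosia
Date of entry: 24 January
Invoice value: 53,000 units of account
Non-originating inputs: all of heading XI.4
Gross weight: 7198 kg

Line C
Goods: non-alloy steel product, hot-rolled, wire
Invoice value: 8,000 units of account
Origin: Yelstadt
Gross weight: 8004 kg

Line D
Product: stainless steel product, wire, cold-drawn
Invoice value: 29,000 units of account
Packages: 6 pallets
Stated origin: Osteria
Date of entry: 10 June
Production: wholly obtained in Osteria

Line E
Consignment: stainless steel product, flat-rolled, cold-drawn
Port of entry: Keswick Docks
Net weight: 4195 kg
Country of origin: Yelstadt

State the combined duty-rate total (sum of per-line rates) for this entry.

Line A: non-alloy steel → XI.2; wire → XI.2.1; clad → XI.2.1.1. Scheduled 14%. Zerath agreement on XI.2.1: CTH not met. → 14%.
Line B: copper → XI.3; in bars → XI.3.2; clad → XI.3.2.1. Scheduled 28%. Tyrosia agreement on XI.4.1.1: XI.3.2.1 not covered. → 28%.
Line C: non-alloy steel → XI.2; wire → XI.2.1; hot-rolled → XI.2.1.2. Scheduled 21%. No special measure applies. → 21%.
Line D: stainless steel → XI.1; wire → XI.1.2; cold-drawn → XI.1.2.1. Scheduled 7%. Osteria agreement on XI.3.4.2: XI.1.2.1 not covered. → 7%.
Line E: stainless steel → XI.1; flat-rolled → XI.1.3; cold-drawn → XI.1.3.1. Scheduled 7%. No special measure applies. → 7%.
Sum: 14% + 28% + 21% + 7% + 7% = 77%.

77%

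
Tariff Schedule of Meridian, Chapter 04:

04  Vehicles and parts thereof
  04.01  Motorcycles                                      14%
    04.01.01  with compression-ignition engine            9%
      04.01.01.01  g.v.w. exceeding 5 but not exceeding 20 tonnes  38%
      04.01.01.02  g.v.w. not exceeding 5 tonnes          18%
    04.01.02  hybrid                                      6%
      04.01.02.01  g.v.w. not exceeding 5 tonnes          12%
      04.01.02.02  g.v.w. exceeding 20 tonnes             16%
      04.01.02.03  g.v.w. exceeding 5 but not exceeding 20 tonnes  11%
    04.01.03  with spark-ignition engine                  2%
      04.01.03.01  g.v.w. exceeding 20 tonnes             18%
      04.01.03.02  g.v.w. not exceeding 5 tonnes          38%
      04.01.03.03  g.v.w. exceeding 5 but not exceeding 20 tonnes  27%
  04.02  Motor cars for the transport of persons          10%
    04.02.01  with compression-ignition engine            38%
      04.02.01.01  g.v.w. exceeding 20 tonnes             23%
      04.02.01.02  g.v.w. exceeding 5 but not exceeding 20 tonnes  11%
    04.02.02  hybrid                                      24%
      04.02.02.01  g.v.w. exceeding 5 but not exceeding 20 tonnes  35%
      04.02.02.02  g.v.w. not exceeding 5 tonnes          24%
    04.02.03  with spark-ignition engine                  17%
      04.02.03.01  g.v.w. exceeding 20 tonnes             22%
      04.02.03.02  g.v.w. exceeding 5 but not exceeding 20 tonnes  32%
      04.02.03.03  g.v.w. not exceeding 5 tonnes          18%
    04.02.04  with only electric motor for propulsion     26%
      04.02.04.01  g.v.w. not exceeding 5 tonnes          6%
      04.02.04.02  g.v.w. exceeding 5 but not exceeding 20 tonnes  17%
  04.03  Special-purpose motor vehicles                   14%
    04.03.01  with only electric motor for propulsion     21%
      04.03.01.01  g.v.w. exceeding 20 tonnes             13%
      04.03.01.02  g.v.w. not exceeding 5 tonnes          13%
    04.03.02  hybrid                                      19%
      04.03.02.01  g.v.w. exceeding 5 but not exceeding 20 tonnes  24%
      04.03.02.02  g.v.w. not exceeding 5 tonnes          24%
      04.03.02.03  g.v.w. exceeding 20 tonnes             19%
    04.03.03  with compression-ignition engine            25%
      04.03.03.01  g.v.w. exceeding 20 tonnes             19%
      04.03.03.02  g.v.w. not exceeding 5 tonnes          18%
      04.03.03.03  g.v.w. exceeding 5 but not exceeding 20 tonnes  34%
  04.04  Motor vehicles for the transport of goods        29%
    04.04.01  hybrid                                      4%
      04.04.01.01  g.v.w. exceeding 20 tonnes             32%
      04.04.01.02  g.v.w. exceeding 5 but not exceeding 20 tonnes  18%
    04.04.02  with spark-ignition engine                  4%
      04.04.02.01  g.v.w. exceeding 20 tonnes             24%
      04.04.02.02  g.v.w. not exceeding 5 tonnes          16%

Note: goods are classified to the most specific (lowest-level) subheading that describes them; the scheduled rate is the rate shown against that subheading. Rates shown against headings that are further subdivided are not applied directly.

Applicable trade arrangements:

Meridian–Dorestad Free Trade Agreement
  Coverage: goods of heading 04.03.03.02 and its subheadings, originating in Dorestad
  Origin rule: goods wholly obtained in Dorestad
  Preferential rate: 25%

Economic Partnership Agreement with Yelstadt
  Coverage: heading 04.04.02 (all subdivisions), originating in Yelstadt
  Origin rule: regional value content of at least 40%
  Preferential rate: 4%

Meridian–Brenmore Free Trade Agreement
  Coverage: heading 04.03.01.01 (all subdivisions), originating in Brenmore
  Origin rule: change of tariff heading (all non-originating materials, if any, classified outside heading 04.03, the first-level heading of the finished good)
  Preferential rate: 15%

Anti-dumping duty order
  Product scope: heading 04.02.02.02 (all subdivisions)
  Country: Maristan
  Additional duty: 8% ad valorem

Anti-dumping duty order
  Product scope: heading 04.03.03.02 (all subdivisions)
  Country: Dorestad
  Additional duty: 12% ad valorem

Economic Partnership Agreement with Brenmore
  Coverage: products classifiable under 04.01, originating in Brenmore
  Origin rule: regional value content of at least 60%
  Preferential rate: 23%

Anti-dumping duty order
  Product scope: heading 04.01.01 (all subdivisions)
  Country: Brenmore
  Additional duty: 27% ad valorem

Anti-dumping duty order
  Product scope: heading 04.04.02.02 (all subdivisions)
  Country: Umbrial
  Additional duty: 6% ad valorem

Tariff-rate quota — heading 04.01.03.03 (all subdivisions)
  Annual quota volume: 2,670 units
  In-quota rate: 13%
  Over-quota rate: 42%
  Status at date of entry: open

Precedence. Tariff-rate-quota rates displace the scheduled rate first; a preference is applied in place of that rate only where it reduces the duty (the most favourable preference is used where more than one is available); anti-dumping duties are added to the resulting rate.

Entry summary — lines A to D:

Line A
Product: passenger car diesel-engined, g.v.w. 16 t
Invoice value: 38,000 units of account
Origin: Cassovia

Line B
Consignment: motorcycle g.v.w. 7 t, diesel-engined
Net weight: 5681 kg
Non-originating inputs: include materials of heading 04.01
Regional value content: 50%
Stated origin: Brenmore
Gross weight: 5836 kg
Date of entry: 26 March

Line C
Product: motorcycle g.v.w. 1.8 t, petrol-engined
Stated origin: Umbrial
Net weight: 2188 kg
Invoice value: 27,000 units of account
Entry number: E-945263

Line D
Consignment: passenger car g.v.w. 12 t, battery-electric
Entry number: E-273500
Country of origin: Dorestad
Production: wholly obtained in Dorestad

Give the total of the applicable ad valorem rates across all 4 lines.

Line A: passenger car → 04.02; diesel-engined → 04.02.01; g.v.w. 16 t → 04.02.01.02. Scheduled 11%. No special measure applies. → 11%.
Line B: motorcycle → 04.01; diesel-engined → 04.01.01; g.v.w. 7 t → 04.01.01.01. Scheduled 38%. Brenmore agreement on 04.03.01.01: 04.01.01.01 not covered; Brenmore agreement on 04.01: RVC < 60%; anti-dumping (Brenmore, 04.01.01): +27%; total 38% + 27% = 65%. → 65%.
Line C: motorcycle → 04.01; petrol-engined → 04.01.03; g.v.w. 1.8 t → 04.01.03.02. Scheduled 38%. No special measure applies. → 38%.
Line D: passenger car → 04.02; battery-electric → 04.02.04; g.v.w. 12 t → 04.02.04.02. Scheduled 17%. Dorestad agreement on 04.03.03.02: 04.02.04.02 not covered. → 17%.
Sum: 11% + 65% + 38% + 17% = 131%.

131%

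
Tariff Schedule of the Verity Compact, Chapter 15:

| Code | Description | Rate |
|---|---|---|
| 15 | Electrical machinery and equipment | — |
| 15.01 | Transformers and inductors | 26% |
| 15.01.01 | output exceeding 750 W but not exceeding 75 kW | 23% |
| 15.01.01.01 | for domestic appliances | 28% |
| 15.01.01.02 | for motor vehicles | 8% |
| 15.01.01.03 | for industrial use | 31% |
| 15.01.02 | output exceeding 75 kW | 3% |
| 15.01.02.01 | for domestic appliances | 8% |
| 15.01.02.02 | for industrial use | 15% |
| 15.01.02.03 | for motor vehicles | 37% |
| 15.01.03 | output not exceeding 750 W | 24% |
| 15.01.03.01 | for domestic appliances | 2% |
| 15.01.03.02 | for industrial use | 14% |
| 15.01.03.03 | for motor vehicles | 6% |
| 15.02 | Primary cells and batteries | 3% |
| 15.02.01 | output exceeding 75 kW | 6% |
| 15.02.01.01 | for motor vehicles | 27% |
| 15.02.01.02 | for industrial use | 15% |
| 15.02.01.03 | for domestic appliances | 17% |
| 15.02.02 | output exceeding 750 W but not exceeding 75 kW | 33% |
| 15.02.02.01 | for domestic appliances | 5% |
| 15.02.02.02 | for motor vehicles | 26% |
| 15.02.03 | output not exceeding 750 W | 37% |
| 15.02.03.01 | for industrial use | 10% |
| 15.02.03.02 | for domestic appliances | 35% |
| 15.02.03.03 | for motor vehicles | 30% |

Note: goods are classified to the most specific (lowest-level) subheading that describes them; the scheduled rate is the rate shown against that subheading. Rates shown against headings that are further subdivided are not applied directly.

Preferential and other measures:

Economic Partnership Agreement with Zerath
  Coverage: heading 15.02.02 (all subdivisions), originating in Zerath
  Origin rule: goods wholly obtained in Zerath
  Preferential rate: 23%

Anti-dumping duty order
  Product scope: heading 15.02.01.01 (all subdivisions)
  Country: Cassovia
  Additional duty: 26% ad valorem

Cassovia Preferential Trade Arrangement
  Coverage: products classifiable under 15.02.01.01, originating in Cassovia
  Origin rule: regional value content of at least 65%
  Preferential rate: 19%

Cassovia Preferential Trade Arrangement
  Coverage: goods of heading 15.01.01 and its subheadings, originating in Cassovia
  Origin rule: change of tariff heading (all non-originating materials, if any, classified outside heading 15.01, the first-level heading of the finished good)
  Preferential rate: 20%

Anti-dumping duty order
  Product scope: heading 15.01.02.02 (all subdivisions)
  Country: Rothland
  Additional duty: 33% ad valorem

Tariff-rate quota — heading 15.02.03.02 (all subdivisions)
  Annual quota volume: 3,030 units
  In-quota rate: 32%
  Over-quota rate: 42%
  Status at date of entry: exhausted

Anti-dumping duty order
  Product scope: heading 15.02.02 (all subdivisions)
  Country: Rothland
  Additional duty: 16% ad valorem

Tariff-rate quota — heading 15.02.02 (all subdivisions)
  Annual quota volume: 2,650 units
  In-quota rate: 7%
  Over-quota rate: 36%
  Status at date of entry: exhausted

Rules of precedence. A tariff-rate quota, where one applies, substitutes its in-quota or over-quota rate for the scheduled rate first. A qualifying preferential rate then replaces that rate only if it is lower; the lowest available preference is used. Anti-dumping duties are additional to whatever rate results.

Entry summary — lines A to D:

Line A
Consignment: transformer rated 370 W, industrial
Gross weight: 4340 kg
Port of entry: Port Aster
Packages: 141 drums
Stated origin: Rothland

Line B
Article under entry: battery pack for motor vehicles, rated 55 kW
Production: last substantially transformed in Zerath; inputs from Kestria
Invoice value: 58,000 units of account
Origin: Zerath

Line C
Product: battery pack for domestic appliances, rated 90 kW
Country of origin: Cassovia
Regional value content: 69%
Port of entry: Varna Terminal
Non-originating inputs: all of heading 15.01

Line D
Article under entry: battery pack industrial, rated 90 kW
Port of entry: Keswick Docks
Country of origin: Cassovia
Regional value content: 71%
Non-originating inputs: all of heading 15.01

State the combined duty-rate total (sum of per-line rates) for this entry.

82%

Line A: transformer → 15.01; rated 370 W → 15.01.03; industrial → 15.01.03.02. Scheduled 14%. No special measure applies. → 14%.
Line B: battery pack → 15.02; rated 55 kW → 15.02.02; for motor vehicles → 15.02.02.02. Scheduled 26%. quota on 15.02.02 exhausted → over-quota 36%; Zerath agreement on 15.02.02: not wholly obtained. → 36%.
Line C: battery pack → 15.02; rated 90 kW → 15.02.01; for domestic appliances → 15.02.01.03. Scheduled 17%. Cassovia agreement on 15.02.01.01: 15.02.01.03 not covered; Cassovia agreement on 15.01.01: 15.02.01.03 not covered. → 17%.
Line D: battery pack → 15.02; rated 90 kW → 15.02.01; industrial → 15.02.01.02. Scheduled 15%. Cassovia agreement on 15.02.01.01: 15.02.01.02 not covered; Cassovia agreement on 15.01.01: 15.02.01.02 not covered. → 15%.
Sum: 14% + 36% + 17% + 15% = 82%.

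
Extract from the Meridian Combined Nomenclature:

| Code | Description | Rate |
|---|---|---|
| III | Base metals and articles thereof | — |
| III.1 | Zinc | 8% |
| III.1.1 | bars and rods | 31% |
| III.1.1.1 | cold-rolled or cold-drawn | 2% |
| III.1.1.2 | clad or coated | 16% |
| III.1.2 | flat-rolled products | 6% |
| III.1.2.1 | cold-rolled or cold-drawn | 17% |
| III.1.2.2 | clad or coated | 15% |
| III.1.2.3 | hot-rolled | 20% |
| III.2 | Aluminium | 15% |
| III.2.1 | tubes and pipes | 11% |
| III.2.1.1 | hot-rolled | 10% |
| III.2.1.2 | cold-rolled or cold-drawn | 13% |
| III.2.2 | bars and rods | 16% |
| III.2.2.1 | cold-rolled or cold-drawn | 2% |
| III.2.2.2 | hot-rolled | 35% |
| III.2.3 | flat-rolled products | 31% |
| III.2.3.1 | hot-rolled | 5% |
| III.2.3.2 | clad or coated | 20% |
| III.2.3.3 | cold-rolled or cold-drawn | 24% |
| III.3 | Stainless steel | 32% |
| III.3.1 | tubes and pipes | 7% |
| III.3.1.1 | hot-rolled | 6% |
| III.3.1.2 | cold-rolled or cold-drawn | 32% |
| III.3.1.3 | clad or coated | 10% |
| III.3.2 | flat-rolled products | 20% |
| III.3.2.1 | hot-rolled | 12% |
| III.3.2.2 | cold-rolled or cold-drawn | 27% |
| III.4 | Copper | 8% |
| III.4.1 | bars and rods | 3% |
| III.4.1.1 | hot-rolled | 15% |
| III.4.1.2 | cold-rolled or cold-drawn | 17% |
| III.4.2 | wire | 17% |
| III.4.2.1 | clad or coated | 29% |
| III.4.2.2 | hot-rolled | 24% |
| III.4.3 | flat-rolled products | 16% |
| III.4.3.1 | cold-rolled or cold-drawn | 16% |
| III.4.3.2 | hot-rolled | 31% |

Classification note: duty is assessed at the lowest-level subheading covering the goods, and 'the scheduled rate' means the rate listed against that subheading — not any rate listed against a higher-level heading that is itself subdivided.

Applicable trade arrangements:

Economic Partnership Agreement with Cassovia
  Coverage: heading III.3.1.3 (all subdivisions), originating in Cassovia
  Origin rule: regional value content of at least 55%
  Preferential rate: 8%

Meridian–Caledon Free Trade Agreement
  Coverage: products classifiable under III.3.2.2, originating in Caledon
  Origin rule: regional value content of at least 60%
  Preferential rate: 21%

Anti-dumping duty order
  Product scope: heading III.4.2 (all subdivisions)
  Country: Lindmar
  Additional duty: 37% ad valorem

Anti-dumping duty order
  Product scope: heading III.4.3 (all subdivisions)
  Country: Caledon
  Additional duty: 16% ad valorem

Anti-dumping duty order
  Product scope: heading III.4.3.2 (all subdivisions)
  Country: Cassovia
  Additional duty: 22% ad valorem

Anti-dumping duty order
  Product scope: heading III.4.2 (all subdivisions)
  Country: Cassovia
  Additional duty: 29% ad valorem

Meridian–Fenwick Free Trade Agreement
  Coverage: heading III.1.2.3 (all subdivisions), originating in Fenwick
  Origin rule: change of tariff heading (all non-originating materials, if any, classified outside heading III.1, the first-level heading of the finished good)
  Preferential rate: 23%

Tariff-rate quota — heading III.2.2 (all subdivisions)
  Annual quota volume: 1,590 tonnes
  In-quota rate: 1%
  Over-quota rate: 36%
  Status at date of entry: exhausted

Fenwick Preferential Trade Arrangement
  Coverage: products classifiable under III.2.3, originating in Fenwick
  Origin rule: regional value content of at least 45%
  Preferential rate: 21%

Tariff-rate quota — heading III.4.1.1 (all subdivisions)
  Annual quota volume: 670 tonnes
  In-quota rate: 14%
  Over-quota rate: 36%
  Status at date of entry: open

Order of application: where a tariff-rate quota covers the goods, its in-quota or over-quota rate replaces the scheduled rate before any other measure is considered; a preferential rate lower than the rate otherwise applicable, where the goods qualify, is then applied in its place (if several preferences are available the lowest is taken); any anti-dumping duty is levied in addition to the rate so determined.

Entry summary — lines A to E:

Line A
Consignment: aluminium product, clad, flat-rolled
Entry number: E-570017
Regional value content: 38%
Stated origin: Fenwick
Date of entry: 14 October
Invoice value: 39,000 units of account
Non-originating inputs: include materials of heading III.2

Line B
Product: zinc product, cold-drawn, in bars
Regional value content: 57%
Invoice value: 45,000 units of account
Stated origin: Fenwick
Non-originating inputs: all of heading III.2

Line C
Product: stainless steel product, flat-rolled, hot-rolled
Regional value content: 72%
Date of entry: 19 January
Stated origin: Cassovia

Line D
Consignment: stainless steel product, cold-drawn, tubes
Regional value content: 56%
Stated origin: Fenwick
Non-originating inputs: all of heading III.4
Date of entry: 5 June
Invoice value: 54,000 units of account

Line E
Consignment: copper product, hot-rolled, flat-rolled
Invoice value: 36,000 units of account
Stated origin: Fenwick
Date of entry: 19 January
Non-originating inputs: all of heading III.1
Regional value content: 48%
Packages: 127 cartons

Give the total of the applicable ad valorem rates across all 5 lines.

97%

Line A: aluminium → III.2; flat-rolled → III.2.3; clad → III.2.3.2. Scheduled 20%. Fenwick agreement on III.1.2.3: III.2.3.2 not covered; Fenwick agreement on III.2.3: RVC < 45%. → 20%.
Line B: zinc → III.1; in bars → III.1.1; cold-drawn → III.1.1.1. Scheduled 2%. Fenwick agreement on III.1.2.3: III.1.1.1 not covered; Fenwick agreement on III.2.3: III.1.1.1 not covered. → 2%.
Line C: stainless steel → III.3; flat-rolled → III.3.2; hot-rolled → III.3.2.1. Scheduled 12%. Cassovia agreement on III.3.1.3: III.3.2.1 not covered. → 12%.
Line D: stainless steel → III.3; tubes → III.3.1; cold-drawn → III.3.1.2. Scheduled 32%. Fenwick agreement on III.1.2.3: III.3.1.2 not covered; Fenwick agreement on III.2.3: III.3.1.2 not covered. → 32%.
Line E: copper → III.4; flat-rolled → III.4.3; hot-rolled → III.4.3.2. Scheduled 31%. Fenwick agreement on III.1.2.3: III.4.3.2 not covered; Fenwick agreement on III.2.3: III.4.3.2 not covered. → 31%.
Sum: 20% + 2% + 12% + 32% + 31% = 97%.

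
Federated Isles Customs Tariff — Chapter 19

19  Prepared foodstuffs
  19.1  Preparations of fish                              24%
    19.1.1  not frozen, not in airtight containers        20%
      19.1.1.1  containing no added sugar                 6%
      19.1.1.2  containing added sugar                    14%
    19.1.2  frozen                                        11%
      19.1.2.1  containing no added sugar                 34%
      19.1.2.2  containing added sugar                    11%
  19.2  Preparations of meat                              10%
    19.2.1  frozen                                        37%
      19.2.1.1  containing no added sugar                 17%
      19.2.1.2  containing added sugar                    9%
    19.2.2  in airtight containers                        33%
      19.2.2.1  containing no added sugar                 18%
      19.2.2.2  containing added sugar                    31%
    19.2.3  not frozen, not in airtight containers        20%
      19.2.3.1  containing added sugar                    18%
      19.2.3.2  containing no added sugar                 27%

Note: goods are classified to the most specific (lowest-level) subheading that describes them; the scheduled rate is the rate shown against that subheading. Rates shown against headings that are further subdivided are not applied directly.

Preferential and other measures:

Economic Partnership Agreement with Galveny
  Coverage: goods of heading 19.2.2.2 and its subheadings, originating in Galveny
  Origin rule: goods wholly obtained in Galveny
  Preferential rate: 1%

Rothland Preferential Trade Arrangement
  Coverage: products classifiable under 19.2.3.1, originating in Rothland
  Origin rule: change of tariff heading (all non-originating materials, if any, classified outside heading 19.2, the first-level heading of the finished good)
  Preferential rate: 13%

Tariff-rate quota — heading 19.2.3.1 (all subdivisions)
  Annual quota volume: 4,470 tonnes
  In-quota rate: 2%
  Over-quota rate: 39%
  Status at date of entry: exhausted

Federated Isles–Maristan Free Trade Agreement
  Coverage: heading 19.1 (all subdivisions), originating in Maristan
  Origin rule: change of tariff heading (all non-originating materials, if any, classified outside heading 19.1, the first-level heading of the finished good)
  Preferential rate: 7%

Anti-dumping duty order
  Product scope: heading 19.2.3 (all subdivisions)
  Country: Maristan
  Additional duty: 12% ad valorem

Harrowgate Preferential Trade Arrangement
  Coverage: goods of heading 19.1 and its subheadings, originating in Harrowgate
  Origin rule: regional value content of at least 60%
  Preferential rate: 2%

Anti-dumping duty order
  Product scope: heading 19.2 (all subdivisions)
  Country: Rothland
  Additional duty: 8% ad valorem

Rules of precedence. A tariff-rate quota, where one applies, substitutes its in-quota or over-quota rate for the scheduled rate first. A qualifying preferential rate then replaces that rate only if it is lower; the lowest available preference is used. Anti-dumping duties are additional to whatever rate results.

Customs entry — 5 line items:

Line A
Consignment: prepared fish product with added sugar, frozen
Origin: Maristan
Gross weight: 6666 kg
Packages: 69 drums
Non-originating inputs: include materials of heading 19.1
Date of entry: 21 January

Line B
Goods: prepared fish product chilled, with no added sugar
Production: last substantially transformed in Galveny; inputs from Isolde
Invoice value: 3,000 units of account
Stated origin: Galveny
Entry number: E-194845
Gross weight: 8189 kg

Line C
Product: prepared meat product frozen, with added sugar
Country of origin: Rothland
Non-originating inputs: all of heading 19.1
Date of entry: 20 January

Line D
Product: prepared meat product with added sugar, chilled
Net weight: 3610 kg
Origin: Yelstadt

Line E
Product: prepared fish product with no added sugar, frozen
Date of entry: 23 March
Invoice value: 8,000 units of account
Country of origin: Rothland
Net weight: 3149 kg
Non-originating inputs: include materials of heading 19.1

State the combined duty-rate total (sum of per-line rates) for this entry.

Line A: prepared fish product → 19.1; frozen → 19.1.2; with added sugar → 19.1.2.2. Scheduled 11%. Maristan agreement on 19.1: CTH not met. → 11%.
Line B: prepared fish product → 19.1; chilled → 19.1.1; with no added sugar → 19.1.1.1. Scheduled 6%. Galveny agreement on 19.2.2.2: 19.1.1.1 not covered. → 6%.
Line C: prepared meat product → 19.2; frozen → 19.2.1; with added sugar → 19.2.1.2. Scheduled 9%. Rothland agreement on 19.2.3.1: 19.2.1.2 not covered; anti-dumping (Rothland, 19.2): +8%; total 9% + 8% = 17%. → 17%.
Line D: prepared meat product → 19.2; chilled → 19.2.3; with added sugar → 19.2.3.1. Scheduled 18%. quota on 19.2.3.1 exhausted → over-quota 39%. → 39%.
Line E: prepared fish product → 19.1; frozen → 19.1.2; with no added sugar → 19.1.2.1. Scheduled 34%. Rothland agreement on 19.2.3.1: 19.1.2.1 not covered. → 34%.
Sum: 11% + 6% + 17% + 39% + 34% = 107%.

107%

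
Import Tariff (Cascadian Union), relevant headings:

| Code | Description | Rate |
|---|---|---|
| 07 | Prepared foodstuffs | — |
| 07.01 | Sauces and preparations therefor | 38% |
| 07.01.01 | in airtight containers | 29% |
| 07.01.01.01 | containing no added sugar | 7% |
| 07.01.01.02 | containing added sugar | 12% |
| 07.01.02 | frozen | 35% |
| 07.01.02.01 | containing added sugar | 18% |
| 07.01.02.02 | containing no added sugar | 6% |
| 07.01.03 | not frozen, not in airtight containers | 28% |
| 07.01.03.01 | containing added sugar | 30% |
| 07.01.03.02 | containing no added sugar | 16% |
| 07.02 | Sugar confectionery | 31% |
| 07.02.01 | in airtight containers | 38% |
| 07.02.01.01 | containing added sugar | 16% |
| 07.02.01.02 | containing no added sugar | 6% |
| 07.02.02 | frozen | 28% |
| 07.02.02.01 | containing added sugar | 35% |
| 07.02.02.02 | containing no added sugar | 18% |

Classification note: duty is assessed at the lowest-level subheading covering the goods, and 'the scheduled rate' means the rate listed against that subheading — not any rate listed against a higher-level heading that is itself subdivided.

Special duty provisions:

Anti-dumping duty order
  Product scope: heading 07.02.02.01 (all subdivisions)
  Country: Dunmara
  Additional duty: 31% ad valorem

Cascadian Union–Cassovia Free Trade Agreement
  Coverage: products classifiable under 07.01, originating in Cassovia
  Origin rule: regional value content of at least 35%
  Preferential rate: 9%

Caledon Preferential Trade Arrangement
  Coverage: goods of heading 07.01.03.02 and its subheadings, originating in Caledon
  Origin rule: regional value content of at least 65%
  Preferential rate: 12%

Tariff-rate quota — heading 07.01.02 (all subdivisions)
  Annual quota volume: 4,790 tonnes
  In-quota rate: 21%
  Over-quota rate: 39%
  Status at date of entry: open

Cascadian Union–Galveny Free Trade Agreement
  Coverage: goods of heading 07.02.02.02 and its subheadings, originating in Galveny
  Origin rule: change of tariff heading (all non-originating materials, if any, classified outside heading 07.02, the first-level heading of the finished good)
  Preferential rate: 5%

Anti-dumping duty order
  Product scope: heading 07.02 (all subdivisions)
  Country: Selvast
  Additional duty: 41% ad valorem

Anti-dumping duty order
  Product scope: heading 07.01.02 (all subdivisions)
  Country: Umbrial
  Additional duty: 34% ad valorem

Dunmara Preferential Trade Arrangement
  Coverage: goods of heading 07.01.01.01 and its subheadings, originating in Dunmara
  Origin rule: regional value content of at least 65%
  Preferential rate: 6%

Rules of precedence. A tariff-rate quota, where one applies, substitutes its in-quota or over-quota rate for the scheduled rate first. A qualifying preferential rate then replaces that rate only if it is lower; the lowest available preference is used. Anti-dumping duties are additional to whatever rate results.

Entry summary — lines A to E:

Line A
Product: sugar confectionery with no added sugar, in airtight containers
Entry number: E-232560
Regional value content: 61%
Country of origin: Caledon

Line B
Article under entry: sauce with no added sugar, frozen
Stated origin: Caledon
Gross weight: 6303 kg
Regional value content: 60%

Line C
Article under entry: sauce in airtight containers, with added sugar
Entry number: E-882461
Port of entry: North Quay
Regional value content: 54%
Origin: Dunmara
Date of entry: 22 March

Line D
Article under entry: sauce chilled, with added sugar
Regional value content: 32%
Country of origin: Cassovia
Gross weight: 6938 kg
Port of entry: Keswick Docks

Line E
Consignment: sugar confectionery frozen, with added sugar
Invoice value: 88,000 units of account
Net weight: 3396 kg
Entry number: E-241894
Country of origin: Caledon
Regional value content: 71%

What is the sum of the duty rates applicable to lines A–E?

Line A: sugar confectionery → 07.02; in airtight containers → 07.02.01; with no added sugar → 07.02.01.02. Scheduled 6%. Caledon agreement on 07.01.03.02: 07.02.01.02 not covered. → 6%.
Line B: sauce → 07.01; frozen → 07.01.02; with no added sugar → 07.01.02.02. Scheduled 6%. quota on 07.01.02 open → in-quota 21%; Caledon agreement on 07.01.03.02: 07.01.02.02 not covered. → 21%.
Line C: sauce → 07.01; in airtight containers → 07.01.01; with added sugar → 07.01.01.02. Scheduled 12%. Dunmara agreement on 07.01.01.01: 07.01.01.02 not covered. → 12%.
Line D: sauce → 07.01; chilled → 07.01.03; with added sugar → 07.01.03.01. Scheduled 30%. Cassovia agreement on 07.01: RVC < 35%. → 30%.
Line E: sugar confectionery → 07.02; frozen → 07.02.02; with added sugar → 07.02.02.01. Scheduled 35%. Caledon agreement on 07.01.03.02: 07.02.02.01 not covered. → 35%.
Sum: 6% + 21% + 12% + 30% + 35% = 104%.

104%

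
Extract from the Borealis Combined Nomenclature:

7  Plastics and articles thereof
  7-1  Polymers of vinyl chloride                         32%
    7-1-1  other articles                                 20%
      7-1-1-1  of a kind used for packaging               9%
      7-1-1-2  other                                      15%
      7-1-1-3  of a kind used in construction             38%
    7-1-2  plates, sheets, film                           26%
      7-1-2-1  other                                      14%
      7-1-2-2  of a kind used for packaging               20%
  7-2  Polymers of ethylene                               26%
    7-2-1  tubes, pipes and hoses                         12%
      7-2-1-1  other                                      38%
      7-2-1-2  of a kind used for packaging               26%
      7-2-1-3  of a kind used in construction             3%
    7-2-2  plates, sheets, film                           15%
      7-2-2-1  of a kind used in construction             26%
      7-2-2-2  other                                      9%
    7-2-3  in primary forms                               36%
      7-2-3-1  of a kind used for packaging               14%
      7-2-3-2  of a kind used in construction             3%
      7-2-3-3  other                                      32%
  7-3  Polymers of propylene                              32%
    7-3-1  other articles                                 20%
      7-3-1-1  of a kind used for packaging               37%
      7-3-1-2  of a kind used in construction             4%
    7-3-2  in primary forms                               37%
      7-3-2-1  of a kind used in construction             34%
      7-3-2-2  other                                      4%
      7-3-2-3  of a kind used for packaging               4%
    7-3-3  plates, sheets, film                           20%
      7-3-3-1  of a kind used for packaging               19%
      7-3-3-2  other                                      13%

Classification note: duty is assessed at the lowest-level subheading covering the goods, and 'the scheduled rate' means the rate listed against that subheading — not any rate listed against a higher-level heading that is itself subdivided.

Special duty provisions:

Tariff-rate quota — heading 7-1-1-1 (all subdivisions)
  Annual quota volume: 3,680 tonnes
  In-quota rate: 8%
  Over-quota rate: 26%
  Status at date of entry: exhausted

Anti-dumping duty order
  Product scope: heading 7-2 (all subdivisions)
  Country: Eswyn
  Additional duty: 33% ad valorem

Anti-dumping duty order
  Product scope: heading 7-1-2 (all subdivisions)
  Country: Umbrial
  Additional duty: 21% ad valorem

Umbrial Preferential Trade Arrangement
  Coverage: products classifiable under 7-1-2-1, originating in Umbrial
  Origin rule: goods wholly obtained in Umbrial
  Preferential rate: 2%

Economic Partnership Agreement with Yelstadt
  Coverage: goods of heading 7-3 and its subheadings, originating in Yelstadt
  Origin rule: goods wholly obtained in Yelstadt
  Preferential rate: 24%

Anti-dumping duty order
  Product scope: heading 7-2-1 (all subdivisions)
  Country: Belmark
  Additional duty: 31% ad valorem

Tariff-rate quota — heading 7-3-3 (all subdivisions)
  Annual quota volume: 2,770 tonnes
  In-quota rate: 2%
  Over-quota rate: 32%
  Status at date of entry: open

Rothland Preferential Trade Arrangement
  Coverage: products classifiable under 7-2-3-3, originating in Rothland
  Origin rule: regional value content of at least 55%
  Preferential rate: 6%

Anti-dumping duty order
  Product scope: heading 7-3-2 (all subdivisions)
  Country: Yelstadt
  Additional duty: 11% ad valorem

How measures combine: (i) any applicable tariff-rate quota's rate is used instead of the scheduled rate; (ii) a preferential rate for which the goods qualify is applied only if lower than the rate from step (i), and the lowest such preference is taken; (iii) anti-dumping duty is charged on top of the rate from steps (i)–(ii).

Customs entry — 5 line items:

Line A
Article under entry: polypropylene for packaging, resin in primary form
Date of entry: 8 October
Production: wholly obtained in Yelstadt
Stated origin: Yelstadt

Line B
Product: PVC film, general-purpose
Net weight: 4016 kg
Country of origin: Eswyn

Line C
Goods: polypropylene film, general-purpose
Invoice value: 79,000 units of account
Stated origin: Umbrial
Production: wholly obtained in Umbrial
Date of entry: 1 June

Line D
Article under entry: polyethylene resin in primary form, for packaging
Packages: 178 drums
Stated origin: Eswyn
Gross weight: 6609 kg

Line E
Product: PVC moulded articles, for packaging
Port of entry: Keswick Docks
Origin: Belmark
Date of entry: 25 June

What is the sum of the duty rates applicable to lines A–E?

Line A: polypropylene → 7-3; resin in primary form → 7-3-2; for packaging → 7-3-2-3. Scheduled 4%. Yelstadt agreement on 7-3: wholly obtained → 24% available; preference 24% not lower than 4% → no reduction; anti-dumping (Yelstadt, 7-3-2): +11%; total 4% + 11% = 15%. → 15%.
Line B: PVC → 7-1; film → 7-1-2; general-purpose → 7-1-2-1. Scheduled 14%. No special measure applies. → 14%.
Line C: polypropylene → 7-3; film → 7-3-3; general-purpose → 7-3-3-2. Scheduled 13%. quota on 7-3-3 open → in-quota 2%; Umbrial agreement on 7-1-2-1: 7-3-3-2 not covered. → 2%.
Line D: polyethylene → 7-2; resin in primary form → 7-2-3; for packaging → 7-2-3-1. Scheduled 14%. anti-dumping (Eswyn, 7-2): +33%; total 14% + 33% = 47%. → 47%.
Line E: PVC → 7-1; moulded articles → 7-1-1; for packaging → 7-1-1-1. Scheduled 9%. quota on 7-1-1-1 exhausted → over-quota 26%. → 26%.
Sum: 15% + 14% + 2% + 47% + 26% = 104%.

104%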